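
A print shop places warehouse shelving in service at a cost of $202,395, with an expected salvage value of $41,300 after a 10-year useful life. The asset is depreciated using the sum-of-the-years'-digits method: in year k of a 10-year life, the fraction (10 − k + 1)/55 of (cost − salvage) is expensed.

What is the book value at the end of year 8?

$50,087

Depreciable base = $202,395 − $41,300 = $161,095.
Sum of the years' digits = 10+9+8+7+6+5+4+3+2+1 = 55.
Year 1: $161,095 × 10/55 = $29,290. Book value $173,105.
Year 2: $161,095 × 9/55 = $26,361. Book value $146,744.
Year 3: $161,095 × 8/55 = $23,432. Book value $123,312.
Year 4: $161,095 × 7/55 = $20,503. Book value $102,809.
Year 5: $161,095 × 6/55 = $17,574. Book value $85,235.
Year 6: $161,095 × 5/55 = $14,645. Book value $70,590.
Year 7: $161,095 × 4/55 = $11,716. Book value $58,874.
Year 8: $161,095 × 3/55 = $8,787. Book value $50,087.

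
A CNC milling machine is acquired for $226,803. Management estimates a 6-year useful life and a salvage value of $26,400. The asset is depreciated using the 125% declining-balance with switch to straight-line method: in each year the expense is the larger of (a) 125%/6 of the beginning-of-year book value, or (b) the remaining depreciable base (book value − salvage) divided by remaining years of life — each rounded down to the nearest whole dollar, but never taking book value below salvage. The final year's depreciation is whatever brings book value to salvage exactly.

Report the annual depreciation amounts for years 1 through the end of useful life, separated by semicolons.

$47,250; $37,406; $29,613; $28,711; $28,711; $28,712

Depreciable base = $226,803 − $26,400 = $200,403.
Year 1: DB = ⌊$226,803 × 125%/6⌋ = $47,250; SL = ⌊$200,403/6⌋ = $33,400 → take DB $47,250. Book value $179,553.
Year 2: DB = ⌊$179,553 × 125%/6⌋ = $37,406; SL = ⌊$153,153/5⌋ = $30,630 → take DB $37,406. Book value $142,147.
Year 3: DB = ⌊$142,147 × 125%/6⌋ = $29,613; SL = ⌊$115,747/4⌋ = $28,936 → take DB $29,613. Book value $112,534.
Year 4: DB = ⌊$112,534 × 125%/6⌋ = $23,444; SL = ⌊$86,134/3⌋ = $28,711 → take SL $28,711. Book value $83,823.
Year 5: DB = ⌊$83,823 × 125%/6⌋ = $17,463; SL = ⌊$57,423/2⌋ = $28,711 → take SL $28,711. Book value $55,112.
Year 6 (final): $55,112 − $26,400 = $28,712. Book value $26,400.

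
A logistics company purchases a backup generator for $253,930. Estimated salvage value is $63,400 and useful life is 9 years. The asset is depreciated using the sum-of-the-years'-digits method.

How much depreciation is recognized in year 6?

Depreciable base = $253,930 − $63,400 = $190,530.
Sum of the years' digits = 9+8+7+6+5+4+3+2+1 = 45.
Year 1: $190,530 × 9/45 = $38,106. Book value $215,824.
Year 2: $190,530 × 8/45 = $33,872. Book value $181,952.
Year 3: $190,530 × 7/45 = $29,638. Book value $152,314.
Year 4: $190,530 × 6/45 = $25,404. Book value $126,910.
Year 5: $190,530 × 5/45 = $21,170. Book value $105,740.
Year 6: $190,530 × 4/45 = $16,936. Book value $88,804.

$16,936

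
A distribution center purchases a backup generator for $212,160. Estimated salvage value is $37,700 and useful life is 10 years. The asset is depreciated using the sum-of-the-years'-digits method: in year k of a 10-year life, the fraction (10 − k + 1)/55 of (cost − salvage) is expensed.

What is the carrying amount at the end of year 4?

$104,312

Depreciable base = $212,160 − $37,700 = $174,460.
Sum of the years' digits = 10+9+8+7+6+5+4+3+2+1 = 55.
Year 1: $174,460 × 10/55 = $31,720. Book value $180,440.
Year 2: $174,460 × 9/55 = $28,548. Book value $151,892.
Year 3: $174,460 × 8/55 = $25,376. Book value $126,516.
Year 4: $174,460 × 7/55 = $22,204. Book value $104,312.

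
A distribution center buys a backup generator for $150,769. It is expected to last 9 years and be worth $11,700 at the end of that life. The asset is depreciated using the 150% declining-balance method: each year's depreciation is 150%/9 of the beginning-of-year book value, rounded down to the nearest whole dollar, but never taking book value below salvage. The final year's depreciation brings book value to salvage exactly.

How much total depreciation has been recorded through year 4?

Depreciable base = $150,769 − $11,700 = $139,069.
Year 1: ⌊$150,769 × 150%/9⌋ = $25,128. Book value $125,641.
Year 2: ⌊$125,641 × 150%/9⌋ = $20,940. Book value $104,701.
Year 3: ⌊$104,701 × 150%/9⌋ = $17,450. Book value $87,251.
Year 4: ⌊$87,251 × 150%/9⌋ = $14,541. Book value $72,710.
Accumulated through year 4 = $150,769 − $72,710 = $78,059.

$78,059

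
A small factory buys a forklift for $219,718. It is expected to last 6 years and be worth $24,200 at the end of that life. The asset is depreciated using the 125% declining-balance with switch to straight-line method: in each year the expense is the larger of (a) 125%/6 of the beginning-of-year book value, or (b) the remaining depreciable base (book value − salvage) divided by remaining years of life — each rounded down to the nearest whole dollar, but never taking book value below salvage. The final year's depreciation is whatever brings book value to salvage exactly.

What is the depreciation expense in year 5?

$28,273

Depreciable base = $219,718 − $24,200 = $195,518.
Year 1: DB = ⌊$219,718 × 125%/6⌋ = $45,774; SL = ⌊$195,518/6⌋ = $32,586 → take DB $45,774. Book value $173,944.
Year 2: DB = ⌊$173,944 × 125%/6⌋ = $36,238; SL = ⌊$149,744/5⌋ = $29,948 → take DB $36,238. Book value $137,706.
Year 3: DB = ⌊$137,706 × 125%/6⌋ = $28,688; SL = ⌊$113,506/4⌋ = $28,376 → take DB $28,688. Book value $109,018.
Year 4: DB = ⌊$109,018 × 125%/6⌋ = $22,712; SL = ⌊$84,818/3⌋ = $28,272 → take SL $28,272. Book value $80,746.
Year 5: DB = ⌊$80,746 × 125%/6⌋ = $16,822; SL = ⌊$56,546/2⌋ = $28,273 → take SL $28,273. Book value $52,473.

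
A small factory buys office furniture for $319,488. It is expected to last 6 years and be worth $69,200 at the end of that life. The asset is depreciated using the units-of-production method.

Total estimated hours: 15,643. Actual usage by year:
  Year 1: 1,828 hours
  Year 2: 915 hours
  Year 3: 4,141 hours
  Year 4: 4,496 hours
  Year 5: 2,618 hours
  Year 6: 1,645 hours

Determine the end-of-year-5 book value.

$95,520

Depreciable base = $319,488 − $69,200 = $250,288.
Rate = $250,288 / 15,643 hours = $16 per hour.
Year 1: 1,828 × $16 = $29,248. Book value $290,240.
Year 2: 915 × $16 = $14,640. Book value $275,600.
Year 3: 4,141 × $16 = $66,256. Book value $209,344.
Year 4: 4,496 × $16 = $71,936. Book value $137,408.
Year 5: 2,618 × $16 = $41,888. Book value $95,520.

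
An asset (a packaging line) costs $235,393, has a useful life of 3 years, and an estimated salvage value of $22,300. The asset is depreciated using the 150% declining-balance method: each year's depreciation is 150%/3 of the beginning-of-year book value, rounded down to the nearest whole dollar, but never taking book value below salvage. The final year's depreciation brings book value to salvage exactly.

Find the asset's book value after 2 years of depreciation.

Depreciable base = $235,393 − $22,300 = $213,093.
Year 1: ⌊$235,393 × 150%/3⌋ = $117,696. Book value $117,697.
Year 2: ⌊$117,697 × 150%/3⌋ = $58,848. Book value $58,849.

$58,849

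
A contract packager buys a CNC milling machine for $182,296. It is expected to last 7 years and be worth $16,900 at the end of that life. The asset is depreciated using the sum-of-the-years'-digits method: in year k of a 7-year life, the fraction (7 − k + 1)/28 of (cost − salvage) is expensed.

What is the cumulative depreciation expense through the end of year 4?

$129,954

Depreciable base = $182,296 − $16,900 = $165,396.
Sum of the years' digits = 7+6+5+4+3+2+1 = 28.
Year 1: $165,396 × 7/28 = $41,349. Book value $140,947.
Year 2: $165,396 × 6/28 = $35,442. Book value $105,505.
Year 3: $165,396 × 5/28 = $29,535. Book value $75,970.
Year 4: $165,396 × 4/28 = $23,628. Book value $52,342.
Accumulated through year 4 = $182,296 − $52,342 = $129,954.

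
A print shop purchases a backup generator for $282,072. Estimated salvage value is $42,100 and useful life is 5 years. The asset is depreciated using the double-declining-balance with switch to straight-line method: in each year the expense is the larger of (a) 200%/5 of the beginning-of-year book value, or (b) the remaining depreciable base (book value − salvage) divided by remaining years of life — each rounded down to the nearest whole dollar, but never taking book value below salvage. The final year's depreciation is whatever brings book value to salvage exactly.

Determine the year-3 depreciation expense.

Depreciable base = $282,072 − $42,100 = $239,972.
Year 1: DB = ⌊$282,072 × 200%/5⌋ = $112,828; SL = ⌊$239,972/5⌋ = $47,994 → take DB $112,828. Book value $169,244.
Year 2: DB = ⌊$169,244 × 200%/5⌋ = $67,697; SL = ⌊$127,144/4⌋ = $31,786 → take DB $67,697. Book value $101,547.
Year 3: DB = ⌊$101,547 × 200%/5⌋ = $40,618; SL = ⌊$59,447/3⌋ = $19,815 → take DB $40,618. Book value $60,929.

$40,618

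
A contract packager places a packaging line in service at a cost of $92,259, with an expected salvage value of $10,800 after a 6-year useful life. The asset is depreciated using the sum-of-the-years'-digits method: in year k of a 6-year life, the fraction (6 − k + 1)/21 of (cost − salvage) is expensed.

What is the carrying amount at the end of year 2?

Depreciable base = $92,259 − $10,800 = $81,459.
Sum of the years' digits = 6+5+4+3+2+1 = 21.
Year 1: $81,459 × 6/21 = $23,274. Book value $68,985.
Year 2: $81,459 × 5/21 = $19,395. Book value $49,590.

$49,590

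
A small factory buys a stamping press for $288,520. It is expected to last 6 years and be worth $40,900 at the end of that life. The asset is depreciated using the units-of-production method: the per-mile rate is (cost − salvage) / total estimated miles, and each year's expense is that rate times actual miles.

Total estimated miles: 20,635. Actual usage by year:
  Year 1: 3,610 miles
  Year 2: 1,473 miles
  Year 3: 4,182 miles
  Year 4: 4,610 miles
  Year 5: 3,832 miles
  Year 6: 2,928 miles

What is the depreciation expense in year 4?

$55,320

Depreciable base = $288,520 − $40,900 = $247,620.
Rate = $247,620 / 20,635 miles = $12 per mile.
Year 1: 3,610 × $12 = $43,320. Book value $245,200.
Year 2: 1,473 × $12 = $17,676. Book value $227,524.
Year 3: 4,182 × $12 = $50,184. Book value $177,340.
Year 4: 4,610 × $12 = $55,320. Book value $122,020.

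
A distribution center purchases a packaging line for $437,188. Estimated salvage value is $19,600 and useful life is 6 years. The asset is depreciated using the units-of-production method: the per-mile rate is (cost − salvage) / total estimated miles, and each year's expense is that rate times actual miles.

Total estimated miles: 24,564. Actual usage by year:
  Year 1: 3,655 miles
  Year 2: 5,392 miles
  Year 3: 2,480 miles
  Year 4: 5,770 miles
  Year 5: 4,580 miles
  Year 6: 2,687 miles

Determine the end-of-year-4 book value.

Depreciable base = $437,188 − $19,600 = $417,588.
Rate = $417,588 / 24,564 miles = $17 per mile.
Year 1: 3,655 × $17 = $62,135. Book value $375,053.
Year 2: 5,392 × $17 = $91,664. Book value $283,389.
Year 3: 2,480 × $17 = $42,160. Book value $241,229.
Year 4: 5,770 × $17 = $98,090. Book value $143,139.

$143,139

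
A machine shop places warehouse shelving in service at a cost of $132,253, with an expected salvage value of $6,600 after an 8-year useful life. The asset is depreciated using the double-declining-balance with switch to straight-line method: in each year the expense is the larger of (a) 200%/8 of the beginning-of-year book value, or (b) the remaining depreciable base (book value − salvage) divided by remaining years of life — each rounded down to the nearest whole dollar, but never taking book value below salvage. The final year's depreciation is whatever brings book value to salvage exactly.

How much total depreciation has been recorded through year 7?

Depreciable base = $132,253 − $6,600 = $125,653.
Year 1: DB = ⌊$132,253 × 200%/8⌋ = $33,063; SL = ⌊$125,653/8⌋ = $15,706 → take DB $33,063. Book value $99,190.
Year 2: DB = ⌊$99,190 × 200%/8⌋ = $24,797; SL = ⌊$92,590/7⌋ = $13,227 → take DB $24,797. Book value $74,393.
Year 3: DB = ⌊$74,393 × 200%/8⌋ = $18,598; SL = ⌊$67,793/6⌋ = $11,298 → take DB $18,598. Book value $55,795.
Year 4: DB = ⌊$55,795 × 200%/8⌋ = $13,948; SL = ⌊$49,195/5⌋ = $9,839 → take DB $13,948. Book value $41,847.
Year 5: DB = ⌊$41,847 × 200%/8⌋ = $10,461; SL = ⌊$35,247/4⌋ = $8,811 → take DB $10,461. Book value $31,386.
Year 6: DB = ⌊$31,386 × 200%/8⌋ = $7,846; SL = ⌊$24,786/3⌋ = $8,262 → take SL $8,262. Book value $23,124.
Year 7: DB = ⌊$23,124 × 200%/8⌋ = $5,781; SL = ⌊$16,524/2⌋ = $8,262 → take SL $8,262. Book value $14,862.
Accumulated through year 7 = $132,253 − $14,862 = $117,391.

$117,391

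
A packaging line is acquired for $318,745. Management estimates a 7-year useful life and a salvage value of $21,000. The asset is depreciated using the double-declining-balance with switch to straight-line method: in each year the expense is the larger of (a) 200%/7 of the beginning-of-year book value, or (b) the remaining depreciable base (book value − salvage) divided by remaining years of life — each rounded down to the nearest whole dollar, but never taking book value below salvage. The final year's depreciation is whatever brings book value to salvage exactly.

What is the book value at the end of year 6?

Depreciable base = $318,745 − $21,000 = $297,745.
Year 1: DB = ⌊$318,745 × 200%/7⌋ = $91,070; SL = ⌊$297,745/7⌋ = $42,535 → take DB $91,070. Book value $227,675.
Year 2: DB = ⌊$227,675 × 200%/7⌋ = $65,050; SL = ⌊$206,675/6⌋ = $34,445 → take DB $65,050. Book value $162,625.
Year 3: DB = ⌊$162,625 × 200%/7⌋ = $46,464; SL = ⌊$141,625/5⌋ = $28,325 → take DB $46,464. Book value $116,161.
Year 4: DB = ⌊$116,161 × 200%/7⌋ = $33,188; SL = ⌊$95,161/4⌋ = $23,790 → take DB $33,188. Book value $82,973.
Year 5: DB = ⌊$82,973 × 200%/7⌋ = $23,706; SL = ⌊$61,973/3⌋ = $20,657 → take DB $23,706. Book value $59,267.
Year 6: DB = ⌊$59,267 × 200%/7⌋ = $16,933; SL = ⌊$38,267/2⌋ = $19,133 → take SL $19,133. Book value $40,134.

$40,134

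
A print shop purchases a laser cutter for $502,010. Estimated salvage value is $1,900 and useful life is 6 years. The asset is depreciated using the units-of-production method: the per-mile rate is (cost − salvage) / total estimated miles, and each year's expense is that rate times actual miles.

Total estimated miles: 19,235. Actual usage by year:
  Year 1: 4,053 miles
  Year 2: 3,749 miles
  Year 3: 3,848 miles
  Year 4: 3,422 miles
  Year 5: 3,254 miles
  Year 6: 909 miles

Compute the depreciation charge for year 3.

Depreciable base = $502,010 − $1,900 = $500,110.
Rate = $500,110 / 19,235 miles = $26 per mile.
Year 1: 4,053 × $26 = $105,378. Book value $396,632.
Year 2: 3,749 × $26 = $97,474. Book value $299,158.
Year 3: 3,848 × $26 = $100,048. Book value $199,110.

$100,048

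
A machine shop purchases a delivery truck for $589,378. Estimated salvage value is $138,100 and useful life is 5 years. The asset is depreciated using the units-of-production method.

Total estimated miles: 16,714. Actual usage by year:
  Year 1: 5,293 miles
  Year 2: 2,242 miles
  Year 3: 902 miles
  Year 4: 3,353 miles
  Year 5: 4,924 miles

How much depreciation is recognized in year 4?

Depreciable base = $589,378 − $138,100 = $451,278.
Rate = $451,278 / 16,714 miles = $27 per mile.
Year 1: 5,293 × $27 = $142,911. Book value $446,467.
Year 2: 2,242 × $27 = $60,534. Book value $385,933.
Year 3: 902 × $27 = $24,354. Book value $361,579.
Year 4: 3,353 × $27 = $90,531. Book value $271,048.

$90,531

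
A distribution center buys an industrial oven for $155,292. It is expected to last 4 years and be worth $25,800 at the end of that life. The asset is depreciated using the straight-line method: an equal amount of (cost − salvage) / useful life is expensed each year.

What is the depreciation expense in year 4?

$32,373

Depreciable base = $155,292 − $25,800 = $129,492.
Annual expense = $129,492 / 4 = $32,373.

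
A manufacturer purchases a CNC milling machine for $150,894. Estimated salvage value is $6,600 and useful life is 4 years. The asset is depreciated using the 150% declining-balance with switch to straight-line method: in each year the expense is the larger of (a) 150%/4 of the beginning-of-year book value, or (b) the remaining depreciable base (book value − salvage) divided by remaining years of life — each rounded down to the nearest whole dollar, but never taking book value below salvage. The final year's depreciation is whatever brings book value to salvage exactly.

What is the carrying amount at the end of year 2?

$58,944

Depreciable base = $150,894 − $6,600 = $144,294.
Year 1: DB = ⌊$150,894 × 150%/4⌋ = $56,585; SL = ⌊$144,294/4⌋ = $36,073 → take DB $56,585. Book value $94,309.
Year 2: DB = ⌊$94,309 × 150%/4⌋ = $35,365; SL = ⌊$87,709/3⌋ = $29,236 → take DB $35,365. Book value $58,944.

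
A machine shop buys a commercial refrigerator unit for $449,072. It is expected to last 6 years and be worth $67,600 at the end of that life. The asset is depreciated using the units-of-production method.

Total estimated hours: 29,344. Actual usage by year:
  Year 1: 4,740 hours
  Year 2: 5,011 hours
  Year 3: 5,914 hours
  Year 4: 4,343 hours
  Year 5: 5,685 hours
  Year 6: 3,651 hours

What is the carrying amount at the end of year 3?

$245,427

Depreciable base = $449,072 − $67,600 = $381,472.
Rate = $381,472 / 29,344 hours = $13 per hour.
Year 1: 4,740 × $13 = $61,620. Book value $387,452.
Year 2: 5,011 × $13 = $65,143. Book value $322,309.
Year 3: 5,914 × $13 = $76,882. Book value $245,427.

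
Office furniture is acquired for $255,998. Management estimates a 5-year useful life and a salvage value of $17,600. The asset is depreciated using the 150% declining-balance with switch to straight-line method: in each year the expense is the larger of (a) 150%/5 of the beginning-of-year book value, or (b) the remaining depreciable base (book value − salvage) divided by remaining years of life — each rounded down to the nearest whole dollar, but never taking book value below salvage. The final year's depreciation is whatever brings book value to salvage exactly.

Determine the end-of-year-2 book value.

Depreciable base = $255,998 − $17,600 = $238,398.
Year 1: DB = ⌊$255,998 × 150%/5⌋ = $76,799; SL = ⌊$238,398/5⌋ = $47,679 → take DB $76,799. Book value $179,199.
Year 2: DB = ⌊$179,199 × 150%/5⌋ = $53,759; SL = ⌊$161,599/4⌋ = $40,399 → take DB $53,759. Book value $125,440.

$125,440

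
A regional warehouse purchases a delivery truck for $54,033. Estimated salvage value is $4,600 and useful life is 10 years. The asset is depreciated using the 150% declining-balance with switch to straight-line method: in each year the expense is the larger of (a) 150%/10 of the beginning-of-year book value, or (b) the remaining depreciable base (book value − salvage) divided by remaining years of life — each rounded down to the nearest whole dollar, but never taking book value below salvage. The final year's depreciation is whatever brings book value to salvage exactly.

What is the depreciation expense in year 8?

Depreciable base = $54,033 − $4,600 = $49,433.
Year 1: DB = ⌊$54,033 × 150%/10⌋ = $8,104; SL = ⌊$49,433/10⌋ = $4,943 → take DB $8,104. Book value $45,929.
Year 2: DB = ⌊$45,929 × 150%/10⌋ = $6,889; SL = ⌊$41,329/9⌋ = $4,592 → take DB $6,889. Book value $39,040.
Year 3: DB = ⌊$39,040 × 150%/10⌋ = $5,856; SL = ⌊$34,440/8⌋ = $4,305 → take DB $5,856. Book value $33,184.
Year 4: DB = ⌊$33,184 × 150%/10⌋ = $4,977; SL = ⌊$28,584/7⌋ = $4,083 → take DB $4,977. Book value $28,207.
Year 5: DB = ⌊$28,207 × 150%/10⌋ = $4,231; SL = ⌊$23,607/6⌋ = $3,934 → take DB $4,231. Book value $23,976.
Year 6: DB = ⌊$23,976 × 150%/10⌋ = $3,596; SL = ⌊$19,376/5⌋ = $3,875 → take SL $3,875. Book value $20,101.
Year 7: DB = ⌊$20,101 × 150%/10⌋ = $3,015; SL = ⌊$15,501/4⌋ = $3,875 → take SL $3,875. Book value $16,226.
Year 8: DB = ⌊$16,226 × 150%/10⌋ = $2,433; SL = ⌊$11,626/3⌋ = $3,875 → take SL $3,875. Book value $12,351.

$3,875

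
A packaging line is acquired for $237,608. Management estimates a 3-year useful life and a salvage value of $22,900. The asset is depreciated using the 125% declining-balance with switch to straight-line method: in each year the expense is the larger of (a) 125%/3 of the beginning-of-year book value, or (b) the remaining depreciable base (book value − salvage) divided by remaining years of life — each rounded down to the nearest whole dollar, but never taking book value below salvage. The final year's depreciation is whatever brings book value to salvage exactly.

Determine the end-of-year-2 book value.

Depreciable base = $237,608 − $22,900 = $214,708.
Year 1: DB = ⌊$237,608 × 125%/3⌋ = $99,003; SL = ⌊$214,708/3⌋ = $71,569 → take DB $99,003. Book value $138,605.
Year 2: DB = ⌊$138,605 × 125%/3⌋ = $57,752; SL = ⌊$115,705/2⌋ = $57,852 → take SL $57,852. Book value $80,753.

$80,753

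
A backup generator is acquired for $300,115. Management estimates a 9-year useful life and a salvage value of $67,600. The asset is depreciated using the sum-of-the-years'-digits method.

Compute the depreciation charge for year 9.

$5,167

Depreciable base = $300,115 − $67,600 = $232,515.
Sum of the years' digits = 9+8+7+6+5+4+3+2+1 = 45.
Year 1: $232,515 × 9/45 = $46,503. Book value $253,612.
Year 2: $232,515 × 8/45 = $41,336. Book value $212,276.
Year 3: $232,515 × 7/45 = $36,169. Book value $176,107.
Year 4: $232,515 × 6/45 = $31,002. Book value $145,105.
Year 5: $232,515 × 5/45 = $25,835. Book value $119,270.
Year 6: $232,515 × 4/45 = $20,668. Book value $98,602.
Year 7: $232,515 × 3/45 = $15,501. Book value $83,101.
Year 8: $232,515 × 2/45 = $10,334. Book value $72,767.
Year 9: $232,515 × 1/45 = $5,167. Book value $67,600.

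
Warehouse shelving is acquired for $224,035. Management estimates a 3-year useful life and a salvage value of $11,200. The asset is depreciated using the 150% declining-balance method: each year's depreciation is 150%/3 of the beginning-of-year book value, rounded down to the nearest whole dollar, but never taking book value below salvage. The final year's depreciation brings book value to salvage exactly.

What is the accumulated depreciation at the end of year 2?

Depreciable base = $224,035 − $11,200 = $212,835.
Year 1: ⌊$224,035 × 150%/3⌋ = $112,017. Book value $112,018.
Year 2: ⌊$112,018 × 150%/3⌋ = $56,009. Book value $56,009.
Accumulated through year 2 = $224,035 − $56,009 = $168,026.

$168,026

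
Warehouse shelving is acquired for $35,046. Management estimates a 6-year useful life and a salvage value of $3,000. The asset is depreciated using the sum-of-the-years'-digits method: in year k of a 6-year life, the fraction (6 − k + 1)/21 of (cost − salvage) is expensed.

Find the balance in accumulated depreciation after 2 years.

$16,786

Depreciable base = $35,046 − $3,000 = $32,046.
Sum of the years' digits = 6+5+4+3+2+1 = 21.
Year 1: $32,046 × 6/21 = $9,156. Book value $25,890.
Year 2: $32,046 × 5/21 = $7,630. Book value $18,260.
Accumulated through year 2 = $35,046 − $18,260 = $16,786.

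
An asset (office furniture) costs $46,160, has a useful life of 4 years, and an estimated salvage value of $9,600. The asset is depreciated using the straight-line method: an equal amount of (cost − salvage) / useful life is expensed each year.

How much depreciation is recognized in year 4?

Depreciable base = $46,160 − $9,600 = $36,560.
Annual expense = $36,560 / 4 = $9,140.

$9,140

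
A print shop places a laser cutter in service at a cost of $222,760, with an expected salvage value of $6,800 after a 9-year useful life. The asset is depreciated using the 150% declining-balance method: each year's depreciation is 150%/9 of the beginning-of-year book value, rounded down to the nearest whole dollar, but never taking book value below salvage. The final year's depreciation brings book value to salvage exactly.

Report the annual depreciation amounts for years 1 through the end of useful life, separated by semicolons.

Depreciable base = $222,760 − $6,800 = $215,960.
Year 1: ⌊$222,760 × 150%/9⌋ = $37,126. Book value $185,634.
Year 2: ⌊$185,634 × 150%/9⌋ = $30,939. Book value $154,695.
Year 3: ⌊$154,695 × 150%/9⌋ = $25,782. Book value $128,913.
Year 4: ⌊$128,913 × 150%/9⌋ = $21,485. Book value $107,428.
Year 5: ⌊$107,428 × 150%/9⌋ = $17,904. Book value $89,524.
Year 6: ⌊$89,524 × 150%/9⌋ = $14,920. Book value $74,604.
Year 7: ⌊$74,604 × 150%/9⌋ = $12,434. Book value $62,170.
Year 8: ⌊$62,170 × 150%/9⌋ = $10,361. Book value $51,809.
Year 9 (final): $51,809 − $6,800 = $45,009. Book value $6,800.

$37,126; $30,939; $25,782; $21,485; $17,904; $14,920; $12,434; $10,361; $45,009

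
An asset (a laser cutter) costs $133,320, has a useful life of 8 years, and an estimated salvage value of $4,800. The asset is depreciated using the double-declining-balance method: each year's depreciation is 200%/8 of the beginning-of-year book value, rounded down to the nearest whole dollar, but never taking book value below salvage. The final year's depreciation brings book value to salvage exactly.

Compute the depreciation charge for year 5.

Depreciable base = $133,320 − $4,800 = $128,520.
Year 1: ⌊$133,320 × 200%/8⌋ = $33,330. Book value $99,990.
Year 2: ⌊$99,990 × 200%/8⌋ = $24,997. Book value $74,993.
Year 3: ⌊$74,993 × 200%/8⌋ = $18,748. Book value $56,245.
Year 4: ⌊$56,245 × 200%/8⌋ = $14,061. Book value $42,184.
Year 5: ⌊$42,184 × 200%/8⌋ = $10,546. Book value $31,638.

$10,546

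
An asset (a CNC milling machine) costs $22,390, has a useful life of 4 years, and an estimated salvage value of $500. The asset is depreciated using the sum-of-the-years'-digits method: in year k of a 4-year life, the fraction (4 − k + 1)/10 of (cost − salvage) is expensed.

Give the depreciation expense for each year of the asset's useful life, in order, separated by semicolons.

Depreciable base = $22,390 − $500 = $21,890.
Sum of the years' digits = 4+3+2+1 = 10.
Year 1: $21,890 × 4/10 = $8,756. Book value $13,634.
Year 2: $21,890 × 3/10 = $6,567. Book value $7,067.
Year 3: $21,890 × 2/10 = $4,378. Book value $2,689.
Year 4: $21,890 × 1/10 = $2,189. Book value $500.

$8,756; $6,567; $4,378; $2,189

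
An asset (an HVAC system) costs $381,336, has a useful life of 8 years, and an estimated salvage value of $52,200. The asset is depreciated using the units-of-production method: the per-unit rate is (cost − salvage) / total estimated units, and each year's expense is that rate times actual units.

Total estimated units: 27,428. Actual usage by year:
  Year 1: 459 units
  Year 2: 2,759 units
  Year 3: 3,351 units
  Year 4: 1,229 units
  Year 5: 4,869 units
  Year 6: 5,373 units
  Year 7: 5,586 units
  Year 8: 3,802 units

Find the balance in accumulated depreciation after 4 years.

$93,576

Depreciable base = $381,336 − $52,200 = $329,136.
Rate = $329,136 / 27,428 units = $12 per unit.
Year 1: 459 × $12 = $5,508. Book value $375,828.
Year 2: 2,759 × $12 = $33,108. Book value $342,720.
Year 3: 3,351 × $12 = $40,212. Book value $302,508.
Year 4: 1,229 × $12 = $14,748. Book value $287,760.
Accumulated through year 4 = $381,336 − $287,760 = $93,576.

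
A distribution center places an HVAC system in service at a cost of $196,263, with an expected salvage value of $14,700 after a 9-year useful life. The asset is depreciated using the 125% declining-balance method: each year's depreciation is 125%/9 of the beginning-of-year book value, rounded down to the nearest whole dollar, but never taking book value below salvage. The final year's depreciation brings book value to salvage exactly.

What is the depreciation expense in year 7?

Depreciable base = $196,263 − $14,700 = $181,563.
Year 1: ⌊$196,263 × 125%/9⌋ = $27,258. Book value $169,005.
Year 2: ⌊$169,005 × 125%/9⌋ = $23,472. Book value $145,533.
Year 3: ⌊$145,533 × 125%/9⌋ = $20,212. Book value $125,321.
Year 4: ⌊$125,321 × 125%/9⌋ = $17,405. Book value $107,916.
Year 5: ⌊$107,916 × 125%/9⌋ = $14,988. Book value $92,928.
Year 6: ⌊$92,928 × 125%/9⌋ = $12,906. Book value $80,022.
Year 7: ⌊$80,022 × 125%/9⌋ = $11,114. Book value $68,908.

$11,114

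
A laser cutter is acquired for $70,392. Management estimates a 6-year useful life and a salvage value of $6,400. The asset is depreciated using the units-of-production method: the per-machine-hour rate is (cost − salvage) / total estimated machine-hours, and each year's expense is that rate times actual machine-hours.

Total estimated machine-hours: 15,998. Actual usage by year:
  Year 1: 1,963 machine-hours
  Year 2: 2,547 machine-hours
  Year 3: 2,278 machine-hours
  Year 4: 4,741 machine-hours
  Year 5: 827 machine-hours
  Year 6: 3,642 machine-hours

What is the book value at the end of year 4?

Depreciable base = $70,392 − $6,400 = $63,992.
Rate = $63,992 / 15,998 machine-hours = $4 per machine-hour.
Year 1: 1,963 × $4 = $7,852. Book value $62,540.
Year 2: 2,547 × $4 = $10,188. Book value $52,352.
Year 3: 2,278 × $4 = $9,112. Book value $43,240.
Year 4: 4,741 × $4 = $18,964. Book value $24,276.

$24,276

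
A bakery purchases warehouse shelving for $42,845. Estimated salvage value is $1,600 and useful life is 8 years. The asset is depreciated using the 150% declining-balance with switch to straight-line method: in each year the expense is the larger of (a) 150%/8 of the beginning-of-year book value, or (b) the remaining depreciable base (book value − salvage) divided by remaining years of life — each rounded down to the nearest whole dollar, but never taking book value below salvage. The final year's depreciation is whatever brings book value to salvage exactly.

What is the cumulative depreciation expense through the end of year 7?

$36,976

Depreciable base = $42,845 − $1,600 = $41,245.
Year 1: DB = ⌊$42,845 × 150%/8⌋ = $8,033; SL = ⌊$41,245/8⌋ = $5,155 → take DB $8,033. Book value $34,812.
Year 2: DB = ⌊$34,812 × 150%/8⌋ = $6,527; SL = ⌊$33,212/7⌋ = $4,744 → take DB $6,527. Book value $28,285.
Year 3: DB = ⌊$28,285 × 150%/8⌋ = $5,303; SL = ⌊$26,685/6⌋ = $4,447 → take DB $5,303. Book value $22,982.
Year 4: DB = ⌊$22,982 × 150%/8⌋ = $4,309; SL = ⌊$21,382/5⌋ = $4,276 → take DB $4,309. Book value $18,673.
Year 5: DB = ⌊$18,673 × 150%/8⌋ = $3,501; SL = ⌊$17,073/4⌋ = $4,268 → take SL $4,268. Book value $14,405.
Year 6: DB = ⌊$14,405 × 150%/8⌋ = $2,700; SL = ⌊$12,805/3⌋ = $4,268 → take SL $4,268. Book value $10,137.
Year 7: DB = ⌊$10,137 × 150%/8⌋ = $1,900; SL = ⌊$8,537/2⌋ = $4,268 → take SL $4,268. Book value $5,869.
Accumulated through year 7 = $42,845 − $5,869 = $36,976.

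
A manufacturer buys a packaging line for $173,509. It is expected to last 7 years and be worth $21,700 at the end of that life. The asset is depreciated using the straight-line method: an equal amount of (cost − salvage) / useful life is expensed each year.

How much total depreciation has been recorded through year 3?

$65,061

Depreciable base = $173,509 − $21,700 = $151,809.
Annual expense = $151,809 / 7 = $21,687.
End of year 1: book value $151,822.
End of year 2: book value $130,135.
End of year 3: book value $108,448.
Accumulated through year 3 = $173,509 − $108,448 = $65,061.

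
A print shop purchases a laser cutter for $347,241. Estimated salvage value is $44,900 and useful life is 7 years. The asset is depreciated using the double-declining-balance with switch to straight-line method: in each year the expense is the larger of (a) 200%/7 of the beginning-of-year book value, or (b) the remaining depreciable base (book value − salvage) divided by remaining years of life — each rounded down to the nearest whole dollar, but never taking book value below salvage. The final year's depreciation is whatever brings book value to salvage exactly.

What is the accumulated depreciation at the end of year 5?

Depreciable base = $347,241 − $44,900 = $302,341.
Year 1: DB = ⌊$347,241 × 200%/7⌋ = $99,211; SL = ⌊$302,341/7⌋ = $43,191 → take DB $99,211. Book value $248,030.
Year 2: DB = ⌊$248,030 × 200%/7⌋ = $70,865; SL = ⌊$203,130/6⌋ = $33,855 → take DB $70,865. Book value $177,165.
Year 3: DB = ⌊$177,165 × 200%/7⌋ = $50,618; SL = ⌊$132,265/5⌋ = $26,453 → take DB $50,618. Book value $126,547.
Year 4: DB = ⌊$126,547 × 200%/7⌋ = $36,156; SL = ⌊$81,647/4⌋ = $20,411 → take DB $36,156. Book value $90,391.
Year 5: DB = ⌊$90,391 × 200%/7⌋ = $25,826; SL = ⌊$45,491/3⌋ = $15,163 → take DB $25,826. Book value $64,565.
Accumulated through year 5 = $347,241 − $64,565 = $282,676.

$282,676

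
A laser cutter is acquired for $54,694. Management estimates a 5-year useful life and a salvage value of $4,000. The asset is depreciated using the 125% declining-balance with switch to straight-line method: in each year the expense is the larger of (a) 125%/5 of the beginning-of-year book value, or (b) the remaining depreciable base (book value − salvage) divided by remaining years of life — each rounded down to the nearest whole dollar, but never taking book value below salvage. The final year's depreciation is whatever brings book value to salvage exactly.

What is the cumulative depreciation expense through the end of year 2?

Depreciable base = $54,694 − $4,000 = $50,694.
Year 1: DB = ⌊$54,694 × 125%/5⌋ = $13,673; SL = ⌊$50,694/5⌋ = $10,138 → take DB $13,673. Book value $41,021.
Year 2: DB = ⌊$41,021 × 125%/5⌋ = $10,255; SL = ⌊$37,021/4⌋ = $9,255 → take DB $10,255. Book value $30,766.
Accumulated through year 2 = $54,694 − $30,766 = $23,928.

$23,928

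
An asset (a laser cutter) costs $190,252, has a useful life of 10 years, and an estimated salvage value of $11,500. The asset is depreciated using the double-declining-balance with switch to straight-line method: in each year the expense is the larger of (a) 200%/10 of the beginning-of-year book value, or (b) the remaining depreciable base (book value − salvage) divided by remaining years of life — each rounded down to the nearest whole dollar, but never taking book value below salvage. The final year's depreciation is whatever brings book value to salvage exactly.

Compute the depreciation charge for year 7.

Depreciable base = $190,252 − $11,500 = $178,752.
Year 1: DB = ⌊$190,252 × 200%/10⌋ = $38,050; SL = ⌊$178,752/10⌋ = $17,875 → take DB $38,050. Book value $152,202.
Year 2: DB = ⌊$152,202 × 200%/10⌋ = $30,440; SL = ⌊$140,702/9⌋ = $15,633 → take DB $30,440. Book value $121,762.
Year 3: DB = ⌊$121,762 × 200%/10⌋ = $24,352; SL = ⌊$110,262/8⌋ = $13,782 → take DB $24,352. Book value $97,410.
Year 4: DB = ⌊$97,410 × 200%/10⌋ = $19,482; SL = ⌊$85,910/7⌋ = $12,272 → take DB $19,482. Book value $77,928.
Year 5: DB = ⌊$77,928 × 200%/10⌋ = $15,585; SL = ⌊$66,428/6⌋ = $11,071 → take DB $15,585. Book value $62,343.
Year 6: DB = ⌊$62,343 × 200%/10⌋ = $12,468; SL = ⌊$50,843/5⌋ = $10,168 → take DB $12,468. Book value $49,875.
Year 7: DB = ⌊$49,875 × 200%/10⌋ = $9,975; SL = ⌊$38,375/4⌋ = $9,593 → take DB $9,975. Book value $39,900.

$9,975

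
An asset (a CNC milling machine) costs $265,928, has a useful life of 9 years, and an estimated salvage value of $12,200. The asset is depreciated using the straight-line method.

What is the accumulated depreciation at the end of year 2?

$56,384

Depreciable base = $265,928 − $12,200 = $253,728.
Annual expense = $253,728 / 9 = $28,192.
End of year 1: book value $237,736.
End of year 2: book value $209,544.
Accumulated through year 2 = $265,928 − $209,544 = $56,384.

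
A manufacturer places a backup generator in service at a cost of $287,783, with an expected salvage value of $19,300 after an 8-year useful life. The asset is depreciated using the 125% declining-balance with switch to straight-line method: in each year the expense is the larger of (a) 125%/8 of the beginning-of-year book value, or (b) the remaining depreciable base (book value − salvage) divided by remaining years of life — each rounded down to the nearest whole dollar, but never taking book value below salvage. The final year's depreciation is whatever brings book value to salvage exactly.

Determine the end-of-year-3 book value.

$172,865

Depreciable base = $287,783 − $19,300 = $268,483.
Year 1: DB = ⌊$287,783 × 125%/8⌋ = $44,966; SL = ⌊$268,483/8⌋ = $33,560 → take DB $44,966. Book value $242,817.
Year 2: DB = ⌊$242,817 × 125%/8⌋ = $37,940; SL = ⌊$223,517/7⌋ = $31,931 → take DB $37,940. Book value $204,877.
Year 3: DB = ⌊$204,877 × 125%/8⌋ = $32,012; SL = ⌊$185,577/6⌋ = $30,929 → take DB $32,012. Book value $172,865.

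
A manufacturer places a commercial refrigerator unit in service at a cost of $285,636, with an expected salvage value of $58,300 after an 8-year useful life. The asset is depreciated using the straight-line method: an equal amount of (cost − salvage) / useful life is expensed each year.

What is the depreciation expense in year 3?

$28,417

Depreciable base = $285,636 − $58,300 = $227,336.
Annual expense = $227,336 / 8 = $28,417.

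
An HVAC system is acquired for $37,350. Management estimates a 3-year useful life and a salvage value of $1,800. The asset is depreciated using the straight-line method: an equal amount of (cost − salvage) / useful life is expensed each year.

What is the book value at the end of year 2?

Depreciable base = $37,350 − $1,800 = $35,550.
Annual expense = $35,550 / 3 = $11,850.
End of year 1: book value $25,500.
End of year 2: book value $13,650.

$13,650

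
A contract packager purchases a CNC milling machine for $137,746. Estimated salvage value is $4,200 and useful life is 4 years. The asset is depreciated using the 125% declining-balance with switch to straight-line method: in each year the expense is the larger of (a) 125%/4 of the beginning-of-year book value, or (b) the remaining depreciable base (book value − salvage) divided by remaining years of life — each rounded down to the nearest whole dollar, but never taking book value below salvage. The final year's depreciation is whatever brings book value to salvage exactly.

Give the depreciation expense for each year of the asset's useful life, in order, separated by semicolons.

$43,045; $30,167; $30,167; $30,167

Depreciable base = $137,746 − $4,200 = $133,546.
Year 1: DB = ⌊$137,746 × 125%/4⌋ = $43,045; SL = ⌊$133,546/4⌋ = $33,386 → take DB $43,045. Book value $94,701.
Year 2: DB = ⌊$94,701 × 125%/4⌋ = $29,594; SL = ⌊$90,501/3⌋ = $30,167 → take SL $30,167. Book value $64,534.
Year 3: DB = ⌊$64,534 × 125%/4⌋ = $20,166; SL = ⌊$60,334/2⌋ = $30,167 → take SL $30,167. Book value $34,367.
Year 4 (final): $34,367 − $4,200 = $30,167. Book value $4,200.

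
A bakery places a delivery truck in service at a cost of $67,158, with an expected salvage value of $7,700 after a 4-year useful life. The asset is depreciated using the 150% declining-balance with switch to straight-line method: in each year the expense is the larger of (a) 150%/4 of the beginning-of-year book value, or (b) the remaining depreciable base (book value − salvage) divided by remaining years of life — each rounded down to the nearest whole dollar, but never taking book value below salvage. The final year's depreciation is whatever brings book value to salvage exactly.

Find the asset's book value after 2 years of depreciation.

$26,234

Depreciable base = $67,158 − $7,700 = $59,458.
Year 1: DB = ⌊$67,158 × 150%/4⌋ = $25,184; SL = ⌊$59,458/4⌋ = $14,864 → take DB $25,184. Book value $41,974.
Year 2: DB = ⌊$41,974 × 150%/4⌋ = $15,740; SL = ⌊$34,274/3⌋ = $11,424 → take DB $15,740. Book value $26,234.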